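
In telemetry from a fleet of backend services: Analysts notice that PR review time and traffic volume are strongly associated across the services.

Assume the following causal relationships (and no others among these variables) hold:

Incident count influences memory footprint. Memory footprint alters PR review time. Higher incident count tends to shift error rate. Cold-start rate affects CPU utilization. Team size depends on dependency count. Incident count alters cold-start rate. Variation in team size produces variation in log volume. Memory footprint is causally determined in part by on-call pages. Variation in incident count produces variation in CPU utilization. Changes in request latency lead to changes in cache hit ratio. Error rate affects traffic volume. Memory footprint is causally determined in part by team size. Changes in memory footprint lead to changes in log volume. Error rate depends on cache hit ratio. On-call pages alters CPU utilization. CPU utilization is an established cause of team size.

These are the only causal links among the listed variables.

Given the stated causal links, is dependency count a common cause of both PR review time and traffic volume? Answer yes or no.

Dependency count has no stated causal path to traffic volume. A confounder must cause both variables, so dependency count does not qualify.

no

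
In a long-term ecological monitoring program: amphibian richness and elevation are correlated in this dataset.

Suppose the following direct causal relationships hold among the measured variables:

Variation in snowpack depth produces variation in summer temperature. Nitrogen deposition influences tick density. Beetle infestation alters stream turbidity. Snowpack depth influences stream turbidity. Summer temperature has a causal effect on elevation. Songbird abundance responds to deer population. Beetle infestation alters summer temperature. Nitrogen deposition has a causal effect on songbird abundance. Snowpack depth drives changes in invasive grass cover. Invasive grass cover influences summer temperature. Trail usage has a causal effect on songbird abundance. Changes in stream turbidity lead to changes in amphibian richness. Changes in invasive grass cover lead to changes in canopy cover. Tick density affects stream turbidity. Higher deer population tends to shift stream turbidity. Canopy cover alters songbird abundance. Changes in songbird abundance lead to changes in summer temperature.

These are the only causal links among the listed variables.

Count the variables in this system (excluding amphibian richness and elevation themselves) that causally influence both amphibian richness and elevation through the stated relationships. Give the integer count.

4

The common causes are: beetle infestation (to amphibian richness via beetle infestation → stream turbidity → amphibian richness; to elevation via beetle infestation → summer temperature → elevation); deer population (to amphibian richness via deer population → stream turbidity → amphibian richness; to elevation via deer population → songbird abundance → summer temperature → elevation); nitrogen deposition (to amphibian richness via nitrogen deposition → tick density → stream turbidity → amphibian richness; to elevation via nitrogen deposition → songbird abundance → summer temperature → elevation); snowpack depth (to amphibian richness via snowpack depth → stream turbidity → amphibian richness; to elevation via snowpack depth → summer temperature → elevation).
Every other variable lacks a causal path to at least one of amphibian richness and elevation.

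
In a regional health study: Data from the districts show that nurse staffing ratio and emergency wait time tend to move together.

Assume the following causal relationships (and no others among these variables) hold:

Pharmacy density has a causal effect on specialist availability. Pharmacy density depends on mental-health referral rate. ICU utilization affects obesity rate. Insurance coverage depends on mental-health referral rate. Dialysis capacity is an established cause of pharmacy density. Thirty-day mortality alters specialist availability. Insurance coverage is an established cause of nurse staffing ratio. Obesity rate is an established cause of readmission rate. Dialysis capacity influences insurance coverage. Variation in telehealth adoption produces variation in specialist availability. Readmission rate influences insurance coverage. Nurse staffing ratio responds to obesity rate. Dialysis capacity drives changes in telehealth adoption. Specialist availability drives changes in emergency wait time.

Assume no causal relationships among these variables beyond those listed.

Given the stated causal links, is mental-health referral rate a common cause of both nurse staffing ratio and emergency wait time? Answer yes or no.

Mental-health referral rate has a causal path to nurse staffing ratio (mental-health referral rate → insurance coverage → nurse staffing ratio) and to emergency wait time (mental-health referral rate → pharmacy density → specialist availability → emergency wait time), so it is a common cause of both — a confounder.

yes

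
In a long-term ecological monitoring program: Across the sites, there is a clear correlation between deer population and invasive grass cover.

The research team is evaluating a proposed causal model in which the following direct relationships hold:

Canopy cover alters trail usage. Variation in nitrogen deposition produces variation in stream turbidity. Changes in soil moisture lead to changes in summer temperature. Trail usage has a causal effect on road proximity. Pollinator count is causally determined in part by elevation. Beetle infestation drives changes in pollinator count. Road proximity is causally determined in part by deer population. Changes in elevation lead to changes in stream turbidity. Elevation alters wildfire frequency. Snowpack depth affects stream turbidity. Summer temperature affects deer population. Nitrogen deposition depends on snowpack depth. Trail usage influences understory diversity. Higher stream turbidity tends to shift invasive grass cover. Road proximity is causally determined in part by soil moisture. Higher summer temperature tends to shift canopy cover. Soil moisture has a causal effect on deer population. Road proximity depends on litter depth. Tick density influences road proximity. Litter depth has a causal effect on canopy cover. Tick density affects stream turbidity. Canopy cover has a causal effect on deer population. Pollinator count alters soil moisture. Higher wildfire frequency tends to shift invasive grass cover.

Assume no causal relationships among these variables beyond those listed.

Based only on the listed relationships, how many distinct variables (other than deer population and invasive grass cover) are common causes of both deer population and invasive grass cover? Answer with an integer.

The common causes are: elevation (to deer population via elevation → pollinator count → soil moisture → deer population; to invasive grass cover via elevation → stream turbidity → invasive grass cover).
Every other variable lacks a causal path to at least one of deer population and invasive grass cover.

1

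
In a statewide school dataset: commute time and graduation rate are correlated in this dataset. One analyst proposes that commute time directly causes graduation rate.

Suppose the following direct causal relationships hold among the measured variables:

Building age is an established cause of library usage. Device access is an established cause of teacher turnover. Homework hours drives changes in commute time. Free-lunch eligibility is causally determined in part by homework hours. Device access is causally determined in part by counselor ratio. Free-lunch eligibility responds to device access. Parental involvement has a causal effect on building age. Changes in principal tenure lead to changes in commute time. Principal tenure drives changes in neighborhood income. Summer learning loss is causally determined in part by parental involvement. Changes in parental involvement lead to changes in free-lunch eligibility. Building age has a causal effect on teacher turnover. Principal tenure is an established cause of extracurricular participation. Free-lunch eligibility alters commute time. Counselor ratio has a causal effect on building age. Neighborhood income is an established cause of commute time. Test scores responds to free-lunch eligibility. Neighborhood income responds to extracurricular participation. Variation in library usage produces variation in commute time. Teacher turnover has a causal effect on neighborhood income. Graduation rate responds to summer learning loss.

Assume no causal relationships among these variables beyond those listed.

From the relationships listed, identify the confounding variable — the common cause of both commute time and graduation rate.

Parental involvement has a causal path to commute time (parental involvement → free-lunch eligibility → commute time) and a separate causal path to graduation rate (parental involvement → summer learning loss → graduation rate), so it is a common cause of both.
No stated relationship gives commute time a causal route to graduation rate, so the correlation is explained by the shared upstream cause rather than a direct effect.

parental involvement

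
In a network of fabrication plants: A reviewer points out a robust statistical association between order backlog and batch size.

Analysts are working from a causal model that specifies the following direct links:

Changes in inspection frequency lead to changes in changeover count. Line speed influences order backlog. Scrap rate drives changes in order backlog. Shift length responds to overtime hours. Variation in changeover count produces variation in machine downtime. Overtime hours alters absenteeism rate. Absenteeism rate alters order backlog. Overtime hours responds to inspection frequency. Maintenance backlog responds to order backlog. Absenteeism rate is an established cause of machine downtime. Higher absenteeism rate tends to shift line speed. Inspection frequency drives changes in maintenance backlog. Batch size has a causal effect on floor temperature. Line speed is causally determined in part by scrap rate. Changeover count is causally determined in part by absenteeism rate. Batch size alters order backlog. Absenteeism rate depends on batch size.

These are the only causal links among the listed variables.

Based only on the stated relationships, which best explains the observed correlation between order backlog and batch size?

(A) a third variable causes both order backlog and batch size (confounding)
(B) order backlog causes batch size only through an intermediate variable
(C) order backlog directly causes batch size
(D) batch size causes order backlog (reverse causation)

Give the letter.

D

The stated link runs batch size → order backlog; order backlog has no causal path to batch size. No variable causes both, so confounding is ruled out. The correlation reflects reverse causation.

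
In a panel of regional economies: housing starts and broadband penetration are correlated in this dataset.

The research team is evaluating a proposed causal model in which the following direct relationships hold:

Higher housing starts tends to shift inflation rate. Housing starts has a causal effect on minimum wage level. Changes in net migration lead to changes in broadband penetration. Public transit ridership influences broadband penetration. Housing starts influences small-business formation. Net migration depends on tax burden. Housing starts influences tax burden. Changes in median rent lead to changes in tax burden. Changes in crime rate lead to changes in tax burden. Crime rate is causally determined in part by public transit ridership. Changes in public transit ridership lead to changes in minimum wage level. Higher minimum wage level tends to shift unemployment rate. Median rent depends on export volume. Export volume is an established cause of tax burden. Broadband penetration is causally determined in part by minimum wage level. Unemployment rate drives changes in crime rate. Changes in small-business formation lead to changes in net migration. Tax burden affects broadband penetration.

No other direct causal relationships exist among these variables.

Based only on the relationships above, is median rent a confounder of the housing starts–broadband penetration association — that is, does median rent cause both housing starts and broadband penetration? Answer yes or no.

Median rent has no stated causal path to housing starts. A confounder must cause both variables, so median rent does not qualify.

no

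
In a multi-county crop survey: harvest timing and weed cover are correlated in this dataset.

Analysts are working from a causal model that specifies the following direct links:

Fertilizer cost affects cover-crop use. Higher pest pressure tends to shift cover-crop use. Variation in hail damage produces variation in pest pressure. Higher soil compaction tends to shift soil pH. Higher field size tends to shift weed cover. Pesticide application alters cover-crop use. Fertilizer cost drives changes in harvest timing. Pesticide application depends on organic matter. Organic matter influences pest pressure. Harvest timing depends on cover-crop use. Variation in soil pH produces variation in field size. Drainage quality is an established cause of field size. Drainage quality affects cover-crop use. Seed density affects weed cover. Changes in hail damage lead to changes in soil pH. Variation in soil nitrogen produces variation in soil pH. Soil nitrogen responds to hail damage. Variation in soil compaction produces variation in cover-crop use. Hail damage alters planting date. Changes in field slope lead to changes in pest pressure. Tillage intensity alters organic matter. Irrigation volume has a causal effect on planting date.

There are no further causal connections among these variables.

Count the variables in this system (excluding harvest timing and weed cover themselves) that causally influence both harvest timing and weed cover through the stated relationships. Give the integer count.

3

The common causes are: drainage quality (to harvest timing via drainage quality → cover-crop use → harvest timing; to weed cover via drainage quality → field size → weed cover); hail damage (to harvest timing via hail damage → pest pressure → cover-crop use → harvest timing; to weed cover via hail damage → soil pH → field size → weed cover); soil compaction (to harvest timing via soil compaction → cover-crop use → harvest timing; to weed cover via soil compaction → soil pH → field size → weed cover).
Every other variable lacks a causal path to at least one of harvest timing and weed cover.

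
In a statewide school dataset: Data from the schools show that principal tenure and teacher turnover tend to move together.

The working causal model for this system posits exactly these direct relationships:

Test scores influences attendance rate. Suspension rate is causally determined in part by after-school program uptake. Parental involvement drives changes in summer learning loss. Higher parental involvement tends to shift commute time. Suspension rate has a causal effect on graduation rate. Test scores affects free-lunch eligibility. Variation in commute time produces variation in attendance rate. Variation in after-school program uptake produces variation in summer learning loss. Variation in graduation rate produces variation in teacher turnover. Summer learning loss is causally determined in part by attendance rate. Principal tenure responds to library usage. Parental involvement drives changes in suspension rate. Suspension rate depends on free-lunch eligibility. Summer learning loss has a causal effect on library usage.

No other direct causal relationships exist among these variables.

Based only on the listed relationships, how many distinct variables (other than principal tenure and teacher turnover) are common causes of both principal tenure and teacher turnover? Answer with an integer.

3

The common causes are: after-school program uptake (to principal tenure via after-school program uptake → summer learning loss → library usage → principal tenure; to teacher turnover via after-school program uptake → suspension rate → graduation rate → teacher turnover); parental involvement (to principal tenure via parental involvement → summer learning loss → library usage → principal tenure; to teacher turnover via parental involvement → suspension rate → graduation rate → teacher turnover); test scores (to principal tenure via test scores → attendance rate → summer learning loss → library usage → principal tenure; to teacher turnover via test scores → free-lunch eligibility → suspension rate → graduation rate → teacher turnover).
Every other variable lacks a causal path to at least one of principal tenure and teacher turnover.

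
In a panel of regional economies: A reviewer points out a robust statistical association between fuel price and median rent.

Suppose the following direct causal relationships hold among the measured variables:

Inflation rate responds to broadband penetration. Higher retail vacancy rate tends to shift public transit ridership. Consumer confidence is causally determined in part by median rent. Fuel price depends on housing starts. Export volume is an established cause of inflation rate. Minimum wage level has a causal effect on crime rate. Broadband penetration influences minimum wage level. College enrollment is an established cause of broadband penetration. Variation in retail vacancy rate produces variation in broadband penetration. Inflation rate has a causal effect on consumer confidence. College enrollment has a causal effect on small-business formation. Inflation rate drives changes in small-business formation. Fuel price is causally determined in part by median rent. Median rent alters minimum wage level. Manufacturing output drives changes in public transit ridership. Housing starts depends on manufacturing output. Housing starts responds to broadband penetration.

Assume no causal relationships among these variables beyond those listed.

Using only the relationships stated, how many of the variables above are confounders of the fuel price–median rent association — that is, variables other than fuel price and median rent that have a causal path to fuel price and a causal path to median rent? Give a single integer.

0

No listed variable has a causal path to both fuel price and median rent, so there are no common causes.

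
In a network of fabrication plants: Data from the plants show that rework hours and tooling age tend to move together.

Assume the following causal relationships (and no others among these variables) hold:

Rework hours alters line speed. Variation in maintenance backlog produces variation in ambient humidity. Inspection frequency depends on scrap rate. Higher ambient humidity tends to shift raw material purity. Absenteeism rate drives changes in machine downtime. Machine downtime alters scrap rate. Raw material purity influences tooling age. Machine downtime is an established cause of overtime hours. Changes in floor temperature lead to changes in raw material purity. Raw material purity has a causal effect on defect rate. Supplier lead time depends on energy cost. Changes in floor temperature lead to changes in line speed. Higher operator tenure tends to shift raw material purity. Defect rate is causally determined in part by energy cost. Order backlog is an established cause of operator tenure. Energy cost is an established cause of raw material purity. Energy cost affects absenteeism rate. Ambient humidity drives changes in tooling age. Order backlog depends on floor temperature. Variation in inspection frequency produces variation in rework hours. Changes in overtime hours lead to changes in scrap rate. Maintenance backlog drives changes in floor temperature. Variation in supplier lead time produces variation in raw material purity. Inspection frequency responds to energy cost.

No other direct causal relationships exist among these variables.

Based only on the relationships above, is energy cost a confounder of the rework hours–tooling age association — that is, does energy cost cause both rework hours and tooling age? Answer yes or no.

Energy cost has a causal path to rework hours (energy cost → inspection frequency → rework hours) and to tooling age (energy cost → raw material purity → tooling age), so it is a common cause of both — a confounder.

yes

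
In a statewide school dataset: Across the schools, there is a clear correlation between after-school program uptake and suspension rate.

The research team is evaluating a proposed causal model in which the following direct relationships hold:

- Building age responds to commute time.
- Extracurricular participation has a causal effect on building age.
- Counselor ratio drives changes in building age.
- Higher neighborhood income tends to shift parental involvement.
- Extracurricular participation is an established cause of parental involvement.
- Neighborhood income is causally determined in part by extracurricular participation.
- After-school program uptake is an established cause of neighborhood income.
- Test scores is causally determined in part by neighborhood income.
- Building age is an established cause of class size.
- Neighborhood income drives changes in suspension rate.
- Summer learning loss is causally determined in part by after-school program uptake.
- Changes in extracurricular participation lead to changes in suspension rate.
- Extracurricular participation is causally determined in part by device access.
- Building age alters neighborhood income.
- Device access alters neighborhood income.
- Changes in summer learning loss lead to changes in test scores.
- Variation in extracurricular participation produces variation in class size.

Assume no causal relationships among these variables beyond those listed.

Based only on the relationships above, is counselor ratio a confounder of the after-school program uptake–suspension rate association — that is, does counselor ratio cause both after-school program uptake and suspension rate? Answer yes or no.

no

Counselor ratio has no stated causal path to after-school program uptake. A confounder must cause both variables, so counselor ratio does not qualify.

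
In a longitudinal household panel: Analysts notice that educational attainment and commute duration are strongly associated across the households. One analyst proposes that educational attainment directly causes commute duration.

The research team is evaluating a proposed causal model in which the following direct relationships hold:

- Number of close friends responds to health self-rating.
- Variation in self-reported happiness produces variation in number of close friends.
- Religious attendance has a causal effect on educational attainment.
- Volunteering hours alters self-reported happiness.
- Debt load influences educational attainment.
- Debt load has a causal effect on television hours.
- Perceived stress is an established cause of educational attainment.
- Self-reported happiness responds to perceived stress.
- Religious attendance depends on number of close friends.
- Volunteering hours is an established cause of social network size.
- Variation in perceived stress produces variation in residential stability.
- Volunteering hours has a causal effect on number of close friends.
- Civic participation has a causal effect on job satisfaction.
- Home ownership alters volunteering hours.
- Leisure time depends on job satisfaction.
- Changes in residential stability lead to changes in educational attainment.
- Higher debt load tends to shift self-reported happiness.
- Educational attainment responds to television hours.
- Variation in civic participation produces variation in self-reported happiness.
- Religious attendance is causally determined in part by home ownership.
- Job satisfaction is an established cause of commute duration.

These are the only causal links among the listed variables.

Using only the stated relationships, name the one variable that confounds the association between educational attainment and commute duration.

Civic participation has a causal path to educational attainment (civic participation → self-reported happiness → number of close friends → religious attendance → educational attainment) and a separate causal path to commute duration (civic participation → job satisfaction → commute duration), so it is a common cause of both.
No stated relationship gives educational attainment a causal route to commute duration, so the correlation is explained by the shared upstream cause rather than a direct effect.

civic participation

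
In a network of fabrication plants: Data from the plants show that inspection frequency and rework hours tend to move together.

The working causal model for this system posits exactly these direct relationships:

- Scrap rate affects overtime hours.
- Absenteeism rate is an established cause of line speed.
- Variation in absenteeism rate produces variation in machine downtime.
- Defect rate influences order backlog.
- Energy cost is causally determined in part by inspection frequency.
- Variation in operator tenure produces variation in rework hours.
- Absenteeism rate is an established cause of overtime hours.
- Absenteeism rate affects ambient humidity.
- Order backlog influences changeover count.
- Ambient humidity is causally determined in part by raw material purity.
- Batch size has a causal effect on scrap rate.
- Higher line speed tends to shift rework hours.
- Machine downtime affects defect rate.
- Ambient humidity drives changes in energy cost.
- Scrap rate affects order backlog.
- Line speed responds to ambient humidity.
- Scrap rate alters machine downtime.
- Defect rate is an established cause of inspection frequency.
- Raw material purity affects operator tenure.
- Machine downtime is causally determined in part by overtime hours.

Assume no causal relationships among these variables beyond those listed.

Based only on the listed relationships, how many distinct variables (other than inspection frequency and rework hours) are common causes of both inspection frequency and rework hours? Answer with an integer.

The common causes are: absenteeism rate (to inspection frequency via absenteeism rate → machine downtime → defect rate → inspection frequency; to rework hours via absenteeism rate → line speed → rework hours).
Every other variable lacks a causal path to at least one of inspection frequency and rework hours.

1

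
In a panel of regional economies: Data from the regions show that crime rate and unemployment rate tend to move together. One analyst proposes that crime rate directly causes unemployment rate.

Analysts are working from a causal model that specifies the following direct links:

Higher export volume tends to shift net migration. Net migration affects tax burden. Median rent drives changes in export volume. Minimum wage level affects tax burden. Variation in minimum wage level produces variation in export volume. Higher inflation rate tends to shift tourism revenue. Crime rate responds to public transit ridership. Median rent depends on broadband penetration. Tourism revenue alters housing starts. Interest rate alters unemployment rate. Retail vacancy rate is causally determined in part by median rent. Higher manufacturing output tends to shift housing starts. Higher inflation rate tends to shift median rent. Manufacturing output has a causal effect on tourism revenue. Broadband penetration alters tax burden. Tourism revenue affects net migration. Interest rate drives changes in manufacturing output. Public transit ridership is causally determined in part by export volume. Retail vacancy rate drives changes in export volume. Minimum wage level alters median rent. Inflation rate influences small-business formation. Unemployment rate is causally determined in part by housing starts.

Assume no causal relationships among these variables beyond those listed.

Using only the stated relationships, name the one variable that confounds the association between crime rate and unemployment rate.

inflation rate

Inflation rate has a causal path to crime rate (inflation rate → median rent → export volume → public transit ridership → crime rate) and a separate causal path to unemployment rate (inflation rate → tourism revenue → housing starts → unemployment rate), so it is a common cause of both.
No stated relationship gives crime rate a causal route to unemployment rate, so the correlation is explained by the shared upstream cause rather than a direct effect.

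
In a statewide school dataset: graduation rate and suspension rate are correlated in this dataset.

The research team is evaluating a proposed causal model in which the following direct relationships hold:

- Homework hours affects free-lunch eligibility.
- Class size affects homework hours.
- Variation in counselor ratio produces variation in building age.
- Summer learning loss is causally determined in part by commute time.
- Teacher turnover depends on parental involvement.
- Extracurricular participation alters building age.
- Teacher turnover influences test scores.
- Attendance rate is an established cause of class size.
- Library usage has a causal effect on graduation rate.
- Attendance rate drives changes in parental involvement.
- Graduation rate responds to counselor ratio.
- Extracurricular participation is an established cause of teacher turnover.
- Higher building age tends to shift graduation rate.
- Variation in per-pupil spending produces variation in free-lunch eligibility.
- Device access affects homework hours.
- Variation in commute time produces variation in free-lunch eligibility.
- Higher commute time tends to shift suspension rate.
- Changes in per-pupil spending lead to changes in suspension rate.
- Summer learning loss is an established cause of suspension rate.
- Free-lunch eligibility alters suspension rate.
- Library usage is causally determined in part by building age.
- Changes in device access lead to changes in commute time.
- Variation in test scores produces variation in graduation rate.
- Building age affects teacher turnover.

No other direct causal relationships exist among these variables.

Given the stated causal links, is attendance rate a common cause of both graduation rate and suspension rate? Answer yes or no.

yes

Attendance rate has a causal path to graduation rate (attendance rate → parental involvement → teacher turnover → test scores → graduation rate) and to suspension rate (attendance rate → class size → homework hours → free-lunch eligibility → suspension rate), so it is a common cause of both — a confounder.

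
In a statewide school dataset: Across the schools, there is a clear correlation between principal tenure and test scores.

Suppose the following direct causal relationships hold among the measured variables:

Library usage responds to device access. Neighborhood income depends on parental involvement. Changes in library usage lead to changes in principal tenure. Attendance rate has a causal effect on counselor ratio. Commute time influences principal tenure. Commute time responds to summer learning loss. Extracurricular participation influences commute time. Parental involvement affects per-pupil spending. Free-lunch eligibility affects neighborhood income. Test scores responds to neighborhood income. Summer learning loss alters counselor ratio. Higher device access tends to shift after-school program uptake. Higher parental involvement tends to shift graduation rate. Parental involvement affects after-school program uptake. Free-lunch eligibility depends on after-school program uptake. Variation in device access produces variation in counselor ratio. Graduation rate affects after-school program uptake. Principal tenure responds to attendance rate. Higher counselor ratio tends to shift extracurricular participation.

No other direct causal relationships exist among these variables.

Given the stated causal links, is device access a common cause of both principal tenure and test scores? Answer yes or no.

Device access has a causal path to principal tenure (device access → library usage → principal tenure) and to test scores (device access → after-school program uptake → free-lunch eligibility → neighborhood income → test scores), so it is a common cause of both — a confounder.

yes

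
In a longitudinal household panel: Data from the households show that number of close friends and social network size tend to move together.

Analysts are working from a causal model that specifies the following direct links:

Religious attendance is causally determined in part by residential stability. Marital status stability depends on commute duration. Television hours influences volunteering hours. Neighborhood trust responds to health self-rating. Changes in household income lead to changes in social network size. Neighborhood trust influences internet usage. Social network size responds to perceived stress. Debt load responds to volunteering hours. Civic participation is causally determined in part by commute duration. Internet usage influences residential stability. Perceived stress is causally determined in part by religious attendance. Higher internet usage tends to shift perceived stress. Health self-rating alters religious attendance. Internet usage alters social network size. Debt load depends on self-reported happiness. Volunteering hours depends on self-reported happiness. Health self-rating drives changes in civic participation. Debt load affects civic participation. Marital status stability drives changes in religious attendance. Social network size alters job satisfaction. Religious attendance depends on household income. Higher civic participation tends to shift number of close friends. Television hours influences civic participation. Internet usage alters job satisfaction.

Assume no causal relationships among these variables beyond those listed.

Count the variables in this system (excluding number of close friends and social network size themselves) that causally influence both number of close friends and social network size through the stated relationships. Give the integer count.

The common causes are: commute duration (to number of close friends via commute duration → civic participation → number of close friends; to social network size via commute duration → marital status stability → religious attendance → perceived stress → social network size); health self-rating (to number of close friends via health self-rating → civic participation → number of close friends; to social network size via health self-rating → neighborhood trust → internet usage → social network size).
Every other variable lacks a causal path to at least one of number of close friends and social network size.

2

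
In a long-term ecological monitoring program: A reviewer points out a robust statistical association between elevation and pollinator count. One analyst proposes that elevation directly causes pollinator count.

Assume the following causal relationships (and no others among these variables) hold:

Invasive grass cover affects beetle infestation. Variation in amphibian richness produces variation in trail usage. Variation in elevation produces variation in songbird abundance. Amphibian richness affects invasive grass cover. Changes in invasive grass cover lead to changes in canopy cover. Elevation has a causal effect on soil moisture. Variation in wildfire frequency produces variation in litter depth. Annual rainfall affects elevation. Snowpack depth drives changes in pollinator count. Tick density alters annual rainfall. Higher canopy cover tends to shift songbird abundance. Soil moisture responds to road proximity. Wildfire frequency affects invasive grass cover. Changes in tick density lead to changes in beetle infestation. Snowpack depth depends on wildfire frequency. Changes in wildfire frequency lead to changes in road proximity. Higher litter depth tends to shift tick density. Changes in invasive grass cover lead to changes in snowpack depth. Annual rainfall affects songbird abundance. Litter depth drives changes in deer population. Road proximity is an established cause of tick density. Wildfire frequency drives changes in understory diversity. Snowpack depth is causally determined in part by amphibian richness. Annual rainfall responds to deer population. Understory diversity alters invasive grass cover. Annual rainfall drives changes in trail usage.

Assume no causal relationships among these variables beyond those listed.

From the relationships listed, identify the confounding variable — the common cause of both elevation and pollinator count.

wildfire frequency

Wildfire frequency has a causal path to elevation (wildfire frequency → litter depth → tick density → annual rainfall → elevation) and a separate causal path to pollinator count (wildfire frequency → snowpack depth → pollinator count), so it is a common cause of both.
No stated relationship gives elevation a causal route to pollinator count, so the correlation is explained by the shared upstream cause rather than a direct effect.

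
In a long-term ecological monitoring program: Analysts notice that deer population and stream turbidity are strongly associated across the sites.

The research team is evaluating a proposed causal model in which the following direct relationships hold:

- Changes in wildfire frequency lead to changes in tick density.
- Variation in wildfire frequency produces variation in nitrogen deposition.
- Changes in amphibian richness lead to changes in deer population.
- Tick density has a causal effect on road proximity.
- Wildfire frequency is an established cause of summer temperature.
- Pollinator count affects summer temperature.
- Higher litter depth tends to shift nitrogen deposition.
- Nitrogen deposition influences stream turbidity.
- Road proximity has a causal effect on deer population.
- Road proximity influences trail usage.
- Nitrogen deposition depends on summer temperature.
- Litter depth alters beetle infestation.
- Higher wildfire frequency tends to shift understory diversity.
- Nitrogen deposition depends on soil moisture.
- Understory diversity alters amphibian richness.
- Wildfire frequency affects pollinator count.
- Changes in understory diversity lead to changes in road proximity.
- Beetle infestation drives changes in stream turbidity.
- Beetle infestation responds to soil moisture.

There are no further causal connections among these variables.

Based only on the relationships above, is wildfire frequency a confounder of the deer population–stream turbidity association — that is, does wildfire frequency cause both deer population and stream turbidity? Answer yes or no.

Wildfire frequency has a causal path to deer population (wildfire frequency → understory diversity → road proximity → deer population) and to stream turbidity (wildfire frequency → nitrogen deposition → stream turbidity), so it is a common cause of both — a confounder.

yes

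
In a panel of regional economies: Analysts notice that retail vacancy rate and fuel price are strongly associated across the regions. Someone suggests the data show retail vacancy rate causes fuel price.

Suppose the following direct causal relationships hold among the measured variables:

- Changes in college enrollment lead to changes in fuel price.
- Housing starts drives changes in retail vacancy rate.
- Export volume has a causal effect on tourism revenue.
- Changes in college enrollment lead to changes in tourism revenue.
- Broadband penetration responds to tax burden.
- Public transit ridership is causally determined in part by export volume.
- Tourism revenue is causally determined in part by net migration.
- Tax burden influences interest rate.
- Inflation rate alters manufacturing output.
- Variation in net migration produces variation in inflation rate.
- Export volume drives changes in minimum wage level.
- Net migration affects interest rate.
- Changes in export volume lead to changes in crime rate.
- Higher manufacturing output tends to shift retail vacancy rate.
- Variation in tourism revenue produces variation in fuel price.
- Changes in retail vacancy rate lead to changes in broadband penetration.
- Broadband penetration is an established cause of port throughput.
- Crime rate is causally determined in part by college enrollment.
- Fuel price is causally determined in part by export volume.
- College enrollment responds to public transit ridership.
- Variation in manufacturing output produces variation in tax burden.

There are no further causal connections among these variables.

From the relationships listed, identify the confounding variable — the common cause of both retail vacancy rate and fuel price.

net migration

Net migration has a causal path to retail vacancy rate (net migration → inflation rate → manufacturing output → retail vacancy rate) and a separate causal path to fuel price (net migration → tourism revenue → fuel price), so it is a common cause of both.
No stated relationship gives retail vacancy rate a causal route to fuel price, so the correlation is explained by the shared upstream cause rather than a direct effect.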